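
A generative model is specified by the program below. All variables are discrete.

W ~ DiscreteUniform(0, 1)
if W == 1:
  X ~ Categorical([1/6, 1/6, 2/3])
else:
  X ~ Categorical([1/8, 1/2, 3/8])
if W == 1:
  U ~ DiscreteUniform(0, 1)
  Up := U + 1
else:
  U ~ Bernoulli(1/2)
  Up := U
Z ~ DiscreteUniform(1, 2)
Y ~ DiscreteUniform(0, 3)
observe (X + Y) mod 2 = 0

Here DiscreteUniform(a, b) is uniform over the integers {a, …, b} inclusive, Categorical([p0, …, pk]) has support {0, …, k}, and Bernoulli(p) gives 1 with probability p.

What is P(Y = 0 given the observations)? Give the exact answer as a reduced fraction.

Enumerate traces; 48 have nonzero weight after conditioning:
  (W=0, X=0, U=0, Z=1, Y=0) weight 1/256
  (W=0, X=0, U=0, Z=1, Y=2) weight 1/256
  (W=0, X=0, U=0, Z=2, Y=0) weight 1/256
  (W=0, X=0, U=0, Z=2, Y=2) weight 1/256
  (W=0, X=0, U=1, Z=1, Y=0) weight 1/256
  (W=0, X=0, U=1, Z=1, Y=2) weight 1/256
  (W=0, X=0, U=1, Z=2, Y=0) weight 1/256
  (W=0, X=0, U=1, Z=2, Y=2) weight 1/256
  (W=0, X=1, U=0, Z=1, Y=1) weight 1/64
  (W=0, X=1, U=0, Z=1, Y=3) weight 1/64
  … 38 more
Group by Y:
  weight(Y=0) = 1/6
  weight(Y=1) = 1/12
  weight(Y=2) = 1/6
  weight(Y=3) = 1/12
Total weight = 1/6 + 1/12 + 1/6 + 1/12 = 1/2
P(Y=0 | obs) = 1/6 / 1/2 = 1/3
P(Y=1 | obs) = 1/12 / 1/2 = 1/6
P(Y=2 | obs) = 1/6 / 1/2 = 1/3
P(Y=3 | obs) = 1/12 / 1/2 = 1/6

P(Y = 0 | obs) = 1/3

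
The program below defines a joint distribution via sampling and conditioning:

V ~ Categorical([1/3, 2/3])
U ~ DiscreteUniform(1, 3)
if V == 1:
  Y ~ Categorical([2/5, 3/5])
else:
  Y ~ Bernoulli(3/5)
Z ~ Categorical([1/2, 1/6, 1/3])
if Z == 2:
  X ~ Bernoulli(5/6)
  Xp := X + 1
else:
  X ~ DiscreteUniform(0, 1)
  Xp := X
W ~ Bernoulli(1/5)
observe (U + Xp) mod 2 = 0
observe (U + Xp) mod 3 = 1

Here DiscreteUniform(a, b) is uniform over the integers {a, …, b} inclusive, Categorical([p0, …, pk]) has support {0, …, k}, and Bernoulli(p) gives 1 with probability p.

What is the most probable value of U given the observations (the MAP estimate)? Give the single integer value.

Enumerate traces; 32 have nonzero weight after conditioning:
  (V=0, U=2, Y=0, Z=2, X=1, W=0) weight 4/405
  (V=0, U=2, Y=0, Z=2, X=1, W=1) weight 1/405
  (V=0, U=2, Y=1, Z=2, X=1, W=0) weight 2/135
  (V=0, U=2, Y=1, Z=2, X=1, W=1) weight 1/270
  (V=0, U=3, Y=0, Z=0, X=1, W=0) weight 2/225
  (V=0, U=3, Y=0, Z=0, X=1, W=1) weight 1/450
  (V=0, U=3, Y=0, Z=1, X=1, W=0) weight 2/675
  (V=0, U=3, Y=0, Z=1, X=1, W=1) weight 1/1350
  … 24 more
Group by U:
  weight(U=2) = 5/54
  weight(U=3) = 7/54
Total weight = 5/54 + 7/54 = 2/9
P(U=2 | obs) = 5/54 / 2/9 = 5/12
P(U=3 | obs) = 7/54 / 2/9 = 7/12
argmax = 3

argmax_v P(U = v | obs) = 3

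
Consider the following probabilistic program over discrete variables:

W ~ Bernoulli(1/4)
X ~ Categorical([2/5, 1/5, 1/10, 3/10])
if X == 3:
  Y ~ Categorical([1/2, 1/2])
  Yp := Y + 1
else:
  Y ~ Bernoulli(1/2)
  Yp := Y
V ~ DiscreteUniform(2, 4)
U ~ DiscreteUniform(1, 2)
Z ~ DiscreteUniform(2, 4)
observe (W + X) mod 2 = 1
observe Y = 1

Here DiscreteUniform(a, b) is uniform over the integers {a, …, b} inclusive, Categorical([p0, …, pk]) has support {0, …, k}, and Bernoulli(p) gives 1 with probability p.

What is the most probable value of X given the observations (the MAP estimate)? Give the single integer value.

argmax_v P(X = v | obs) = 3

Enumerate traces; 72 have nonzero weight after conditioning:
  (W=0, X=1, Y=1, V=2, U=1, Z=2) weight 1/240
  (W=0, X=1, Y=1, V=2, U=1, Z=3) weight 1/240
  (W=0, X=1, Y=1, V=2, U=1, Z=4) weight 1/240
  (W=0, X=1, Y=1, V=2, U=2, Z=2) weight 1/240
  (W=0, X=1, Y=1, V=2, U=2, Z=3) weight 1/240
  (W=0, X=1, Y=1, V=2, U=2, Z=4) weight 1/240
  (W=0, X=1, Y=1, V=3, U=1, Z=2) weight 1/240
  (W=0, X=1, Y=1, V=3, U=1, Z=3) weight 1/240
  (W=0, X=3, Y=1, V=2, U=1, Z=2) weight 1/160
  (W=1, X=0, Y=1, V=2, U=1, Z=2) weight 1/360
  … 62 more
Group by X:
  weight(X=0) = 1/20
  weight(X=1) = 3/40
  weight(X=2) = 1/80
  weight(X=3) = 9/80
Total weight = 1/20 + 3/40 + 1/80 + 9/80 = 1/4
P(X=0 | obs) = 1/20 / 1/4 = 1/5
P(X=1 | obs) = 3/40 / 1/4 = 3/10
P(X=2 | obs) = 1/80 / 1/4 = 1/20
P(X=3 | obs) = 9/80 / 1/4 = 9/20
argmax = 3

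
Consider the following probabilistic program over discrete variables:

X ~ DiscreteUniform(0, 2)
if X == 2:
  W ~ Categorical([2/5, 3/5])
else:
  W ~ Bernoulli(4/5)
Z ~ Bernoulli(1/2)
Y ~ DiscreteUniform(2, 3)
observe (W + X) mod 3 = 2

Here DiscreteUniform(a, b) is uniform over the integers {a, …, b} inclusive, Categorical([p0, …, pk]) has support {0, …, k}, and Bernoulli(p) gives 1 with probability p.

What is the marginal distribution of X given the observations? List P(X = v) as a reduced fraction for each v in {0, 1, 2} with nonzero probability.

Enumerate traces; 8 have nonzero weight after conditioning:
  (X=1, W=1, Z=0, Y=2) weight 1/15
  (X=1, W=1, Z=0, Y=3) weight 1/15
  (X=1, W=1, Z=1, Y=2) weight 1/15
  (X=1, W=1, Z=1, Y=3) weight 1/15
  (X=2, W=0, Z=0, Y=2) weight 1/30
  (X=2, W=0, Z=0, Y=3) weight 1/30
  (X=2, W=0, Z=1, Y=2) weight 1/30
  (X=2, W=0, Z=1, Y=3) weight 1/30
Group by X:
  weight(X=1) = 4/15
  weight(X=2) = 2/15
Total weight = 4/15 + 2/15 = 2/5
P(X=1 | obs) = 4/15 / 2/5 = 2/3
P(X=2 | obs) = 2/15 / 2/5 = 1/3

P(X=1) = 2/3, P(X=2) = 1/3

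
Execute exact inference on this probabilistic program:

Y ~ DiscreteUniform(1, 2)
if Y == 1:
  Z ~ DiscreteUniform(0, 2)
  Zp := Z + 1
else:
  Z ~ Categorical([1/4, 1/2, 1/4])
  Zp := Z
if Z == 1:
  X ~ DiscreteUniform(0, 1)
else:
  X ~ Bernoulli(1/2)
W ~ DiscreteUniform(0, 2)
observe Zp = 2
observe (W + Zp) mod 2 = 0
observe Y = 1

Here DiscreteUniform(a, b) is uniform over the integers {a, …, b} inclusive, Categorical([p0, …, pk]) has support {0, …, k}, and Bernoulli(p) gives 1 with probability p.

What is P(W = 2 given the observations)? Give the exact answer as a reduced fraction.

Enumerate traces; 4 have nonzero weight after conditioning:
  (Y=1, Z=1, X=0, W=0) weight 1/36
  (Y=1, Z=1, X=0, W=2) weight 1/36
  (Y=1, Z=1, X=1, W=0) weight 1/36
  (Y=1, Z=1, X=1, W=2) weight 1/36
Group by W:
  weight(W=0) = 1/18
  weight(W=2) = 1/18
Total weight = 1/18 + 1/18 = 1/9
P(W=0 | obs) = 1/18 / 1/9 = 1/2
P(W=2 | obs) = 1/18 / 1/9 = 1/2

P(W = 2 | obs) = 1/2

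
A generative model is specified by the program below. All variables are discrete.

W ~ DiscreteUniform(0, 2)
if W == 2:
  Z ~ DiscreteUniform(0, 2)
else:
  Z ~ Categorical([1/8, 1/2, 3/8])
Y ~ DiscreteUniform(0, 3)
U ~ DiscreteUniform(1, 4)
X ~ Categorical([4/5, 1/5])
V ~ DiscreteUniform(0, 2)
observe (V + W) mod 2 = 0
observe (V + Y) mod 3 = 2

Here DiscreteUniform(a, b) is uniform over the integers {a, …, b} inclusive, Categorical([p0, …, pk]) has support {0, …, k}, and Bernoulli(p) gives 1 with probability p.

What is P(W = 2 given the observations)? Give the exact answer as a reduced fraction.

Enumerate traces; 168 have nonzero weight after conditioning:
  (W=0, Z=0, Y=0, U=1, X=0, V=2) weight 1/1440
  (W=0, Z=0, Y=0, U=1, X=1, V=2) weight 1/5760
  (W=0, Z=0, Y=0, U=2, X=0, V=2) weight 1/1440
  (W=0, Z=0, Y=0, U=2, X=1, V=2) weight 1/5760
  (W=0, Z=0, Y=0, U=3, X=0, V=2) weight 1/1440
  (W=0, Z=0, Y=0, U=3, X=1, V=2) weight 1/5760
  (W=0, Z=0, Y=0, U=4, X=0, V=2) weight 1/1440
  (W=0, Z=0, Y=0, U=4, X=1, V=2) weight 1/5760
  (W=1, Z=0, Y=1, U=1, X=0, V=1) weight 1/1440
  (W=2, Z=0, Y=0, U=1, X=0, V=2) weight 1/540
  … 158 more
Group by W:
  weight(W=0) = 1/12
  weight(W=1) = 1/36
  weight(W=2) = 1/12
Total weight = 1/12 + 1/36 + 1/12 = 7/36
P(W=0 | obs) = 1/12 / 7/36 = 3/7
P(W=1 | obs) = 1/36 / 7/36 = 1/7
P(W=2 | obs) = 1/12 / 7/36 = 3/7

P(W = 2 | obs) = 3/7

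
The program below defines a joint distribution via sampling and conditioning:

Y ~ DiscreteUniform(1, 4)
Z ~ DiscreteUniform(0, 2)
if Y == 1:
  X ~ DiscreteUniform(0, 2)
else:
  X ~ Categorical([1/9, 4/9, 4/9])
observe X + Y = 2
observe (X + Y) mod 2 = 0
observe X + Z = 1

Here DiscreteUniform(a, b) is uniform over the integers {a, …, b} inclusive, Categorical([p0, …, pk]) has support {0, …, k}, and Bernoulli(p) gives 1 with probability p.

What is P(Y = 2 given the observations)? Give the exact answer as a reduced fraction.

Enumerate traces; 2 have nonzero weight after conditioning:
  (Y=1, Z=0, X=1) weight 1/36
  (Y=2, Z=1, X=0) weight 1/108
Group by Y:
  weight(Y=1) = 1/36
  weight(Y=2) = 1/108
Total weight = 1/36 + 1/108 = 1/27
P(Y=1 | obs) = 1/36 / 1/27 = 3/4
P(Y=2 | obs) = 1/108 / 1/27 = 1/4

P(Y = 2 | obs) = 1/4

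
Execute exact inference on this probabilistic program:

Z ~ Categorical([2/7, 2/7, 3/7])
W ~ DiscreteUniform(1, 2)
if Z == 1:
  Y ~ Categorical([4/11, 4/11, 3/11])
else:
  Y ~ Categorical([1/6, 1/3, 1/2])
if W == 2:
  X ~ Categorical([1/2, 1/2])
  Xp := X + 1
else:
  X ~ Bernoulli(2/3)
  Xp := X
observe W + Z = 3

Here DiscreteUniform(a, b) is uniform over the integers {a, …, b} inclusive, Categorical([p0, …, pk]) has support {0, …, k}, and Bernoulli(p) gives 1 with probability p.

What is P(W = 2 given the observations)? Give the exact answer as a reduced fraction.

Enumerate traces; 12 have nonzero weight after conditioning:
  (Z=1, W=2, Y=0, X=0) weight 2/77
  (Z=1, W=2, Y=0, X=1) weight 2/77
  (Z=1, W=2, Y=1, X=0) weight 2/77
  (Z=1, W=2, Y=1, X=1) weight 2/77
  (Z=1, W=2, Y=2, X=0) weight 3/154
  (Z=1, W=2, Y=2, X=1) weight 3/154
  (Z=2, W=1, Y=0, X=0) weight 1/84
  (Z=2, W=1, Y=0, X=1) weight 1/42
  … 4 more
Group by W:
  weight(W=1) = 3/14
  weight(W=2) = 1/7
Total weight = 3/14 + 1/7 = 5/14
P(W=1 | obs) = 3/14 / 5/14 = 3/5
P(W=2 | obs) = 1/7 / 5/14 = 2/5

P(W = 2 | obs) = 2/5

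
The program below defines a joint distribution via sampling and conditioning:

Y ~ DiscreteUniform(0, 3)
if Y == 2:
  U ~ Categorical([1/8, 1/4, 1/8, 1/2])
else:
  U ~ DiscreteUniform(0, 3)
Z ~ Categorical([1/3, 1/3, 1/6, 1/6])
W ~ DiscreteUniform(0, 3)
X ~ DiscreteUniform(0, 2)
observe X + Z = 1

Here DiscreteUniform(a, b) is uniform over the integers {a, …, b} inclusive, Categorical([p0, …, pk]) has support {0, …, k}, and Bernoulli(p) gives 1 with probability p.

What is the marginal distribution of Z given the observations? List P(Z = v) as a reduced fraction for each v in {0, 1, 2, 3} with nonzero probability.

P(Z=0) = 1/2, P(Z=1) = 1/2

Enumerate traces; 128 have nonzero weight after conditioning:
  (Y=0, U=0, Z=0, W=0, X=1) weight 1/576
  (Y=0, U=0, Z=0, W=1, X=1) weight 1/576
  (Y=0, U=0, Z=0, W=2, X=1) weight 1/576
  (Y=0, U=0, Z=0, W=3, X=1) weight 1/576
  (Y=0, U=0, Z=1, W=0, X=0) weight 1/576
  (Y=0, U=0, Z=1, W=1, X=0) weight 1/576
  (Y=0, U=0, Z=1, W=2, X=0) weight 1/576
  (Y=0, U=0, Z=1, W=3, X=0) weight 1/576
  … 120 more
Group by Z:
  weight(Z=0) = 1/9
  weight(Z=1) = 1/9
Total weight = 1/9 + 1/9 = 2/9
P(Z=0 | obs) = 1/9 / 2/9 = 1/2
P(Z=1 | obs) = 1/9 / 2/9 = 1/2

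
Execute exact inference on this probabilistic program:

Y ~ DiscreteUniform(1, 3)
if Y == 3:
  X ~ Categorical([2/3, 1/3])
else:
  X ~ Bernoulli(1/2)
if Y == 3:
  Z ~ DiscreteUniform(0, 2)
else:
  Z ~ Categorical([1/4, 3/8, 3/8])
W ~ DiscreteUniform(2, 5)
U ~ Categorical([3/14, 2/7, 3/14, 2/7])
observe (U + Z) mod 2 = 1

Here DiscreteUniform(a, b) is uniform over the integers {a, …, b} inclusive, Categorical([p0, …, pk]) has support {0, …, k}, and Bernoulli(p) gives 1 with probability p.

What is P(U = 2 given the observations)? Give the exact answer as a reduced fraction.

Enumerate traces; 144 have nonzero weight after conditioning:
  (Y=1, X=0, Z=0, W=2, U=1) weight 1/336
  (Y=1, X=0, Z=0, W=2, U=3) weight 1/336
  (Y=1, X=0, Z=0, W=3, U=1) weight 1/336
  (Y=1, X=0, Z=0, W=3, U=3) weight 1/336
  (Y=1, X=0, Z=0, W=4, U=1) weight 1/336
  (Y=1, X=0, Z=0, W=4, U=3) weight 1/336
  (Y=1, X=0, Z=0, W=5, U=1) weight 1/336
  (Y=1, X=0, Z=0, W=5, U=3) weight 1/336
  (Y=1, X=0, Z=1, W=2, U=0) weight 3/896
  (Y=1, X=0, Z=1, W=2, U=2) weight 3/896
  … 134 more
Group by U:
  weight(U=0) = 13/168
  weight(U=1) = 23/126
  weight(U=2) = 13/168
  weight(U=3) = 23/126
Total weight = 13/168 + 23/126 + 13/168 + 23/126 = 131/252
P(U=0 | obs) = 13/168 / 131/252 = 39/262
P(U=1 | obs) = 23/126 / 131/252 = 46/131
P(U=2 | obs) = 13/168 / 131/252 = 39/262
P(U=3 | obs) = 23/126 / 131/252 = 46/131

P(U = 2 | obs) = 39/262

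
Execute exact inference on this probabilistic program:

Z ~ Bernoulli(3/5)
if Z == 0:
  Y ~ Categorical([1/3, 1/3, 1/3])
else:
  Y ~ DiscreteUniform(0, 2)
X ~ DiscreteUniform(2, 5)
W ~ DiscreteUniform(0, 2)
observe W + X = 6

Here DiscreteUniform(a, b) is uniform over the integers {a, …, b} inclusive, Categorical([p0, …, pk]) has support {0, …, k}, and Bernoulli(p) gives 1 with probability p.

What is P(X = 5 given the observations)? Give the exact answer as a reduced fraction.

P(X = 5 | obs) = 1/2

Enumerate traces; 12 have nonzero weight after conditioning:
  (Z=0, Y=0, X=4, W=2) weight 1/90
  (Z=0, Y=0, X=5, W=1) weight 1/90
  (Z=0, Y=1, X=4, W=2) weight 1/90
  (Z=0, Y=1, X=5, W=1) weight 1/90
  (Z=0, Y=2, X=4, W=2) weight 1/90
  (Z=0, Y=2, X=5, W=1) weight 1/90
  (Z=1, Y=0, X=4, W=2) weight 1/60
  (Z=1, Y=0, X=5, W=1) weight 1/60
  … 4 more
Group by X:
  weight(X=4) = 1/12
  weight(X=5) = 1/12
Total weight = 1/12 + 1/12 = 1/6
P(X=4 | obs) = 1/12 / 1/6 = 1/2
P(X=5 | obs) = 1/12 / 1/6 = 1/2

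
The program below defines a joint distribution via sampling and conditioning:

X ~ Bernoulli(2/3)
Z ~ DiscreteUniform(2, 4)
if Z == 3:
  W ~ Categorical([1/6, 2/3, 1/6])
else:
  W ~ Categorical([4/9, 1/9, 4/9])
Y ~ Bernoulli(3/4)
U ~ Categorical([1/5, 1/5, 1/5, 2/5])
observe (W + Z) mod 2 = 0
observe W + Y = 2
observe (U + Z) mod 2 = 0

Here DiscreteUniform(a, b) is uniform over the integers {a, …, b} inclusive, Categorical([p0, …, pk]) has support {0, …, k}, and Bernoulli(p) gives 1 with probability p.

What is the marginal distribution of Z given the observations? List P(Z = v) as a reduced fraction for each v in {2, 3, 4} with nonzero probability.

Enumerate traces; 12 have nonzero weight after conditioning:
  (X=0, Z=2, W=2, Y=0, U=0) weight 1/405
  (X=0, Z=2, W=2, Y=0, U=2) weight 1/405
  (X=0, Z=3, W=1, Y=1, U=1) weight 1/90
  (X=0, Z=3, W=1, Y=1, U=3) weight 1/45
  (X=0, Z=4, W=2, Y=0, U=0) weight 1/405
  (X=0, Z=4, W=2, Y=0, U=2) weight 1/405
  (X=1, Z=2, W=2, Y=0, U=0) weight 2/405
  (X=1, Z=2, W=2, Y=0, U=2) weight 2/405
  … 4 more
Group by Z:
  weight(Z=2) = 2/135
  weight(Z=3) = 1/10
  weight(Z=4) = 2/135
Total weight = 2/135 + 1/10 + 2/135 = 7/54
P(Z=2 | obs) = 2/135 / 7/54 = 4/35
P(Z=3 | obs) = 1/10 / 7/54 = 27/35
P(Z=4 | obs) = 2/135 / 7/54 = 4/35

P(Z=2) = 4/35, P(Z=3) = 27/35, P(Z=4) = 4/35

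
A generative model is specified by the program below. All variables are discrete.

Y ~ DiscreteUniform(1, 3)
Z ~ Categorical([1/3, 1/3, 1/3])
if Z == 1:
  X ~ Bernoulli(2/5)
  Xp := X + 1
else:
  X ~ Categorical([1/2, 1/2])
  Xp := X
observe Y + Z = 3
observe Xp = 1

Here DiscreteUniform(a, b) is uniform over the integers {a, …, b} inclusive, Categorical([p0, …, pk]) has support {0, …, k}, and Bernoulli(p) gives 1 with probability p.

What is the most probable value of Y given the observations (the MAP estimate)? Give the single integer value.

argmax_v P(Y = v | obs) = 2

Enumerate traces; 3 have nonzero weight after conditioning:
  (Y=1, Z=2, X=1) weight 1/18
  (Y=2, Z=1, X=0) weight 1/15
  (Y=3, Z=0, X=1) weight 1/18
Group by Y:
  weight(Y=1) = 1/18
  weight(Y=2) = 1/15
  weight(Y=3) = 1/18
Total weight = 1/18 + 1/15 + 1/18 = 8/45
P(Y=1 | obs) = 1/18 / 8/45 = 5/16
P(Y=2 | obs) = 1/15 / 8/45 = 3/8
P(Y=3 | obs) = 1/18 / 8/45 = 5/16
argmax = 2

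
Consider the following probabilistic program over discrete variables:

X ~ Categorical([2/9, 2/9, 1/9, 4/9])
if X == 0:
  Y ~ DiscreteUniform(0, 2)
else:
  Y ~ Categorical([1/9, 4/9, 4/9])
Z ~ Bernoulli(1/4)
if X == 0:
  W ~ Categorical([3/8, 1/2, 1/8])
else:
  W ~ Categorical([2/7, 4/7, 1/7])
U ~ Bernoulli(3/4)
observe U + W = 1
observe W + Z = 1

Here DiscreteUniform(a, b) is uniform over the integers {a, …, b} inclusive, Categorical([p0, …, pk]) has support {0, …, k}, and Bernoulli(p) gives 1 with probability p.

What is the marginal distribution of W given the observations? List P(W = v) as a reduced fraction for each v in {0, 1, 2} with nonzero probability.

P(W=0) = 11/31, P(W=1) = 20/31

Enumerate traces; 24 have nonzero weight after conditioning:
  (X=0, Y=0, Z=0, W=1, U=0) weight 1/144
  (X=0, Y=0, Z=1, W=0, U=1) weight 1/192
  (X=0, Y=1, Z=0, W=1, U=0) weight 1/144
  (X=0, Y=1, Z=1, W=0, U=1) weight 1/192
  (X=0, Y=2, Z=0, W=1, U=0) weight 1/144
  (X=0, Y=2, Z=1, W=0, U=1) weight 1/192
  (X=1, Y=0, Z=0, W=1, U=0) weight 1/378
  (X=1, Y=0, Z=1, W=0, U=1) weight 1/756
  … 16 more
Group by W:
  weight(W=0) = 11/192
  weight(W=1) = 5/48
Total weight = 11/192 + 5/48 = 31/192
P(W=0 | obs) = 11/192 / 31/192 = 11/31
P(W=1 | obs) = 5/48 / 31/192 = 20/31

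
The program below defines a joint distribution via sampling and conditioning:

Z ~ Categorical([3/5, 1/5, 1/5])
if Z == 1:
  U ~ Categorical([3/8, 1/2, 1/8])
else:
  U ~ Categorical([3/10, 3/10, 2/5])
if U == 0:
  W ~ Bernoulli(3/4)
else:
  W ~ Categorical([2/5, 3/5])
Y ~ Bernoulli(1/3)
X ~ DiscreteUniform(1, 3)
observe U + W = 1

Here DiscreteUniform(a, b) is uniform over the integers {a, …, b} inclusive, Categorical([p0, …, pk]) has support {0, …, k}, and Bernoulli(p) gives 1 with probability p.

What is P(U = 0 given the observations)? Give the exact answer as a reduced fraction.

Enumerate traces; 36 have nonzero weight after conditioning:
  (Z=0, U=0, W=1, Y=0, X=1) weight 3/100
  (Z=0, U=0, W=1, Y=0, X=2) weight 3/100
  (Z=0, U=0, W=1, Y=0, X=3) weight 3/100
  (Z=0, U=0, W=1, Y=1, X=1) weight 3/200
  (Z=0, U=0, W=1, Y=1, X=2) weight 3/200
  (Z=0, U=0, W=1, Y=1, X=3) weight 3/200
  (Z=0, U=1, W=0, Y=0, X=1) weight 2/125
  (Z=0, U=1, W=0, Y=0, X=2) weight 2/125
  … 28 more
Group by U:
  weight(U=0) = 189/800
  weight(U=1) = 17/125
Total weight = 189/800 + 17/125 = 1489/4000
P(U=0 | obs) = 189/800 / 1489/4000 = 945/1489
P(U=1 | obs) = 17/125 / 1489/4000 = 544/1489

P(U = 0 | obs) = 945/1489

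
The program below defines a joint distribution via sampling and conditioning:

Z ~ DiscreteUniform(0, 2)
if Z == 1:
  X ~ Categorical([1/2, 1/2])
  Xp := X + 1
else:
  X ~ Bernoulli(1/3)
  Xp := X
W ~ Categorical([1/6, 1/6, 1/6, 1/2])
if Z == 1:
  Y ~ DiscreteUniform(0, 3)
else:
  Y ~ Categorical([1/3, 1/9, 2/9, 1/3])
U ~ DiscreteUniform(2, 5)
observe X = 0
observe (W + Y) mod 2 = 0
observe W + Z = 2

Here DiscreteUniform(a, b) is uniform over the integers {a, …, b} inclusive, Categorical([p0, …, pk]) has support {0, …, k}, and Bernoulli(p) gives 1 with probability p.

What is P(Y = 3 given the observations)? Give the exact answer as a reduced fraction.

Enumerate traces; 24 have nonzero weight after conditioning:
  (Z=0, X=0, W=2, Y=0, U=2) weight 1/324
  (Z=0, X=0, W=2, Y=0, U=3) weight 1/324
  (Z=0, X=0, W=2, Y=0, U=4) weight 1/324
  (Z=0, X=0, W=2, Y=0, U=5) weight 1/324
  (Z=0, X=0, W=2, Y=2, U=2) weight 1/486
  (Z=0, X=0, W=2, Y=2, U=3) weight 1/486
  (Z=0, X=0, W=2, Y=2, U=4) weight 1/486
  (Z=0, X=0, W=2, Y=2, U=5) weight 1/486
  (Z=1, X=0, W=1, Y=1, U=2) weight 1/576
  (Z=1, X=0, W=1, Y=3, U=2) weight 1/576
  … 14 more
Group by Y:
  weight(Y=0) = 2/81
  weight(Y=1) = 1/144
  weight(Y=2) = 4/243
  weight(Y=3) = 1/144
Total weight = 2/81 + 1/144 + 4/243 + 1/144 = 107/1944
P(Y=0 | obs) = 2/81 / 107/1944 = 48/107
P(Y=1 | obs) = 1/144 / 107/1944 = 27/214
P(Y=2 | obs) = 4/243 / 107/1944 = 32/107
P(Y=3 | obs) = 1/144 / 107/1944 = 27/214

P(Y = 3 | obs) = 27/214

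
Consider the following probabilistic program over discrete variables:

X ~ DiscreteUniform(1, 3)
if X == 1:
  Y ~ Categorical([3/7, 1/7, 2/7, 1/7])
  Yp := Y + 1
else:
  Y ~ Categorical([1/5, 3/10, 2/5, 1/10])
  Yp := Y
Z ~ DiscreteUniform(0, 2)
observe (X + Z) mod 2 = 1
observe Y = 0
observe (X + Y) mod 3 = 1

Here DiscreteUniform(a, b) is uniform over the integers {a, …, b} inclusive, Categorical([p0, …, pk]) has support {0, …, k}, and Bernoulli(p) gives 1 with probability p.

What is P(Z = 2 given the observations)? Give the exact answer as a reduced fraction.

P(Z = 2 | obs) = 1/2

Enumerate traces; 2 have nonzero weight after conditioning:
  (X=1, Y=0, Z=0) weight 1/21
  (X=1, Y=0, Z=2) weight 1/21
Group by Z:
  weight(Z=0) = 1/21
  weight(Z=2) = 1/21
Total weight = 1/21 + 1/21 = 2/21
P(Z=0 | obs) = 1/21 / 2/21 = 1/2
P(Z=2 | obs) = 1/21 / 2/21 = 1/2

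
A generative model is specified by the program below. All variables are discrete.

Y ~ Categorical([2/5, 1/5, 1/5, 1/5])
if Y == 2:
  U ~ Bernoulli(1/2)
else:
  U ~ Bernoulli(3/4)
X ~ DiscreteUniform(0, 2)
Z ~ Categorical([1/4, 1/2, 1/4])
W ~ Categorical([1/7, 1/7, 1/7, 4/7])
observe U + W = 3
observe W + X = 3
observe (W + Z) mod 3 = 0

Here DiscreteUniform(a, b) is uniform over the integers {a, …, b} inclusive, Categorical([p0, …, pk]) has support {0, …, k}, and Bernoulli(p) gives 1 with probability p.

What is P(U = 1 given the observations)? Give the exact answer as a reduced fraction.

Enumerate traces; 8 have nonzero weight after conditioning:
  (Y=0, U=0, X=0, Z=0, W=3) weight 1/210
  (Y=0, U=1, X=1, Z=1, W=2) weight 1/140
  (Y=1, U=0, X=0, Z=0, W=3) weight 1/420
  (Y=1, U=1, X=1, Z=1, W=2) weight 1/280
  (Y=2, U=0, X=0, Z=0, W=3) weight 1/210
  (Y=2, U=1, X=1, Z=1, W=2) weight 1/420
  (Y=3, U=0, X=0, Z=0, W=3) weight 1/420
  (Y=3, U=1, X=1, Z=1, W=2) weight 1/280
Group by U:
  weight(U=0) = 1/70
  weight(U=1) = 1/60
Total weight = 1/70 + 1/60 = 13/420
P(U=0 | obs) = 1/70 / 13/420 = 6/13
P(U=1 | obs) = 1/60 / 13/420 = 7/13

P(U = 1 | obs) = 7/13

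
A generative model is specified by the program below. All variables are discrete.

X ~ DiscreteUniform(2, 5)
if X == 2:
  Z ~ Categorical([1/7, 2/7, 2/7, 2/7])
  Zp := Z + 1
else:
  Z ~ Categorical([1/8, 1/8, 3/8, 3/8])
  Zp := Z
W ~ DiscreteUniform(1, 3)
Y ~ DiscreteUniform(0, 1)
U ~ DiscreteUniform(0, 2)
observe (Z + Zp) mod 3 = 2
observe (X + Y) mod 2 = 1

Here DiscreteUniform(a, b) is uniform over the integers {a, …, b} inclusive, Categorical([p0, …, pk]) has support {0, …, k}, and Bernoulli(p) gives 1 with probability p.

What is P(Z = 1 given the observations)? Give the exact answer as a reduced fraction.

P(Z = 1 | obs) = 21/37

Enumerate traces; 36 have nonzero weight after conditioning:
  (X=2, Z=2, W=1, Y=1, U=0) weight 1/252
  (X=2, Z=2, W=1, Y=1, U=1) weight 1/252
  (X=2, Z=2, W=1, Y=1, U=2) weight 1/252
  (X=2, Z=2, W=2, Y=1, U=0) weight 1/252
  (X=2, Z=2, W=2, Y=1, U=1) weight 1/252
  (X=2, Z=2, W=2, Y=1, U=2) weight 1/252
  (X=2, Z=2, W=3, Y=1, U=0) weight 1/252
  (X=2, Z=2, W=3, Y=1, U=1) weight 1/252
  (X=3, Z=1, W=1, Y=0, U=0) weight 1/576
  … 27 more
Group by Z:
  weight(Z=1) = 3/64
  weight(Z=2) = 1/28
Total weight = 3/64 + 1/28 = 37/448
P(Z=1 | obs) = 3/64 / 37/448 = 21/37
P(Z=2 | obs) = 1/28 / 37/448 = 16/37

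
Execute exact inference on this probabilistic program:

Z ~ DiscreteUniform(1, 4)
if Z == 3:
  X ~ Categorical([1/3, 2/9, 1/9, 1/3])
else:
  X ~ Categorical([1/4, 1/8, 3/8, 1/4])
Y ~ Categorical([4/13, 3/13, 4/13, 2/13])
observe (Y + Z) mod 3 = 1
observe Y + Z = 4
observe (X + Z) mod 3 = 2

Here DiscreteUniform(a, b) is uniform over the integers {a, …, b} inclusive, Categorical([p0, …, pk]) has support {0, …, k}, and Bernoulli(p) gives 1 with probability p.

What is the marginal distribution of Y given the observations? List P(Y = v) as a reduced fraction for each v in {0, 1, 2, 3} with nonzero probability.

P(Y=0) = 6/37, P(Y=1) = 4/37, P(Y=2) = 24/37, P(Y=3) = 3/37

Enumerate traces; 5 have nonzero weight after conditioning:
  (Z=1, X=1, Y=3) weight 1/208
  (Z=2, X=0, Y=2) weight 1/52
  (Z=2, X=3, Y=2) weight 1/52
  (Z=3, X=2, Y=1) weight 1/156
  (Z=4, X=1, Y=0) weight 1/104
Group by Y:
  weight(Y=0) = 1/104
  weight(Y=1) = 1/156
  weight(Y=2) = 1/26
  weight(Y=3) = 1/208
Total weight = 1/104 + 1/156 + 1/26 + 1/208 = 37/624
P(Y=0 | obs) = 1/104 / 37/624 = 6/37
P(Y=1 | obs) = 1/156 / 37/624 = 4/37
P(Y=2 | obs) = 1/26 / 37/624 = 24/37
P(Y=3 | obs) = 1/208 / 37/624 = 3/37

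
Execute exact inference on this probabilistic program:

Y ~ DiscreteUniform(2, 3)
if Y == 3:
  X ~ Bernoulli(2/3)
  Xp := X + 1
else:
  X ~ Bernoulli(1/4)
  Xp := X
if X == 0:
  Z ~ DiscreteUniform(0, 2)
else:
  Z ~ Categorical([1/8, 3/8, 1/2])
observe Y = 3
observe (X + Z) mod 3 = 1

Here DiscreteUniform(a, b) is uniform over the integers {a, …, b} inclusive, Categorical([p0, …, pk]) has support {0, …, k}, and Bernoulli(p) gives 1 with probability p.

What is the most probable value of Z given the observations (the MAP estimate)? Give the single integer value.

Enumerate traces; 2 have nonzero weight after conditioning:
  (Y=3, X=0, Z=1) weight 1/18
  (Y=3, X=1, Z=0) weight 1/24
Group by Z:
  weight(Z=0) = 1/24
  weight(Z=1) = 1/18
Total weight = 1/24 + 1/18 = 7/72
P(Z=0 | obs) = 1/24 / 7/72 = 3/7
P(Z=1 | obs) = 1/18 / 7/72 = 4/7
argmax = 1

argmax_v P(Z = v | obs) = 1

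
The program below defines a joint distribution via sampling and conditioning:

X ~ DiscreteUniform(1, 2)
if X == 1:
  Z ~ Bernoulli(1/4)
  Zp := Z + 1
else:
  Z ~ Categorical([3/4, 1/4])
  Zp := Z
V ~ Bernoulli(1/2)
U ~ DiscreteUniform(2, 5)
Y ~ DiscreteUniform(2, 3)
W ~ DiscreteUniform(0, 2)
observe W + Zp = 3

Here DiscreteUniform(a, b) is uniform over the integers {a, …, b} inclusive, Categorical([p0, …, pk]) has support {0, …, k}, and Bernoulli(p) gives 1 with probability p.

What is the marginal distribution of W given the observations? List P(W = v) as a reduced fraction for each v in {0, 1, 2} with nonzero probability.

Enumerate traces; 48 have nonzero weight after conditioning:
  (X=1, Z=0, V=0, U=2, Y=2, W=2) weight 1/128
  (X=1, Z=0, V=0, U=2, Y=3, W=2) weight 1/128
  (X=1, Z=0, V=0, U=3, Y=2, W=2) weight 1/128
  (X=1, Z=0, V=0, U=3, Y=3, W=2) weight 1/128
  (X=1, Z=0, V=0, U=4, Y=2, W=2) weight 1/128
  (X=1, Z=0, V=0, U=4, Y=3, W=2) weight 1/128
  (X=1, Z=0, V=0, U=5, Y=2, W=2) weight 1/128
  (X=1, Z=0, V=0, U=5, Y=3, W=2) weight 1/128
  (X=1, Z=1, V=0, U=2, Y=2, W=1) weight 1/384
  … 39 more
Group by W:
  weight(W=1) = 1/24
  weight(W=2) = 1/6
Total weight = 1/24 + 1/6 = 5/24
P(W=1 | obs) = 1/24 / 5/24 = 1/5
P(W=2 | obs) = 1/6 / 5/24 = 4/5

P(W=1) = 1/5, P(W=2) = 4/5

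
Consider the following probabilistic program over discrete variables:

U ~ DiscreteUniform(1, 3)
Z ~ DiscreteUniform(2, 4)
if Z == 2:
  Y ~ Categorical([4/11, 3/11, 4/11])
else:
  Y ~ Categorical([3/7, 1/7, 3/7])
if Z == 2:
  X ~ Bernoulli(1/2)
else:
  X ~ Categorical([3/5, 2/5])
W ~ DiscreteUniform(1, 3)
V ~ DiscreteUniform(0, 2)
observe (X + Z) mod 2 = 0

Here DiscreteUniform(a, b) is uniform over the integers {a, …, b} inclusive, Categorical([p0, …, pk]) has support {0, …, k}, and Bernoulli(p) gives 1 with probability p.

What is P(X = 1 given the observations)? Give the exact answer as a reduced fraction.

Enumerate traces; 243 have nonzero weight after conditioning:
  (U=1, Z=2, Y=0, X=0, W=1, V=0) weight 2/891
  (U=1, Z=2, Y=0, X=0, W=1, V=1) weight 2/891
  (U=1, Z=2, Y=0, X=0, W=1, V=2) weight 2/891
  (U=1, Z=2, Y=0, X=0, W=2, V=0) weight 2/891
  (U=1, Z=2, Y=0, X=0, W=2, V=1) weight 2/891
  (U=1, Z=2, Y=0, X=0, W=2, V=2) weight 2/891
  (U=1, Z=2, Y=0, X=0, W=3, V=0) weight 2/891
  (U=1, Z=2, Y=0, X=0, W=3, V=1) weight 2/891
  (U=1, Z=3, Y=0, X=1, W=1, V=0) weight 2/945
  … 234 more
Group by X:
  weight(X=0) = 11/30
  weight(X=1) = 2/15
Total weight = 11/30 + 2/15 = 1/2
P(X=0 | obs) = 11/30 / 1/2 = 11/15
P(X=1 | obs) = 2/15 / 1/2 = 4/15

P(X = 1 | obs) = 4/15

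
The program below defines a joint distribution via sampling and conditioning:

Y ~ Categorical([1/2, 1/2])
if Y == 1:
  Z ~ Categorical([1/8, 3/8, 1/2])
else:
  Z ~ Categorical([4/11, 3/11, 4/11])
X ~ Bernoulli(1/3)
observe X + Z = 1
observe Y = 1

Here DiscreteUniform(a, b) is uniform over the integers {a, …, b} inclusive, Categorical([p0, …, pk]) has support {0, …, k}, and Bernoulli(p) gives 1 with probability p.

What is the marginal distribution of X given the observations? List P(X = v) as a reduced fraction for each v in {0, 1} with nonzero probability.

Enumerate traces; 2 have nonzero weight after conditioning:
  (Y=1, Z=0, X=1) weight 1/48
  (Y=1, Z=1, X=0) weight 1/8
Group by X:
  weight(X=0) = 1/8
  weight(X=1) = 1/48
Total weight = 1/8 + 1/48 = 7/48
P(X=0 | obs) = 1/8 / 7/48 = 6/7
P(X=1 | obs) = 1/48 / 7/48 = 1/7

P(X=0) = 6/7, P(X=1) = 1/7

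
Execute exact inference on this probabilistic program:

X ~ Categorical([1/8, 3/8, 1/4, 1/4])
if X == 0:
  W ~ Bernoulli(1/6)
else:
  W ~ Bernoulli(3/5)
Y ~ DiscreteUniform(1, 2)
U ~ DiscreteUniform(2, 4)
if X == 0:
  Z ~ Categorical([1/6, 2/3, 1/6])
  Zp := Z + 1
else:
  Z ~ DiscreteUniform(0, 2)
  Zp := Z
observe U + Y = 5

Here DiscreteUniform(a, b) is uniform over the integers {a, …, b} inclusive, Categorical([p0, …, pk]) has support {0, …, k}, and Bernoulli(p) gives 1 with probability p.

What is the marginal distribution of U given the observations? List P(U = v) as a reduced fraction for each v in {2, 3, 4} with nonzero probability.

Enumerate traces; 48 have nonzero weight after conditioning:
  (X=0, W=0, Y=1, U=4, Z=0) weight 5/1728
  (X=0, W=0, Y=1, U=4, Z=1) weight 5/432
  (X=0, W=0, Y=1, U=4, Z=2) weight 5/1728
  (X=0, W=0, Y=2, U=3, Z=0) weight 5/1728
  (X=0, W=0, Y=2, U=3, Z=1) weight 5/432
  (X=0, W=0, Y=2, U=3, Z=2) weight 5/1728
  (X=0, W=1, Y=1, U=4, Z=0) weight 1/1728
  (X=0, W=1, Y=1, U=4, Z=1) weight 1/432
  … 40 more
Group by U:
  weight(U=3) = 1/6
  weight(U=4) = 1/6
Total weight = 1/6 + 1/6 = 1/3
P(U=3 | obs) = 1/6 / 1/3 = 1/2
P(U=4 | obs) = 1/6 / 1/3 = 1/2

P(U=3) = 1/2, P(U=4) = 1/2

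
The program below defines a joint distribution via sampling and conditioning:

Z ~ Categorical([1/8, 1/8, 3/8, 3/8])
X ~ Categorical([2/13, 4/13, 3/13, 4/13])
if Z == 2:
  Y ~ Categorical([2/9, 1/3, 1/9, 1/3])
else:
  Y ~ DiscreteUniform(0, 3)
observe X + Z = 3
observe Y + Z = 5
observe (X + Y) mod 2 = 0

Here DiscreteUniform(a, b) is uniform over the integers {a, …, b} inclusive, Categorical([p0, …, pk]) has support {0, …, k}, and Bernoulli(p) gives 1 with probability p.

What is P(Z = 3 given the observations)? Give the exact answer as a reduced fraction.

Enumerate traces; 2 have nonzero weight after conditioning:
  (Z=2, X=1, Y=3) weight 1/26
  (Z=3, X=0, Y=2) weight 3/208
Group by Z:
  weight(Z=2) = 1/26
  weight(Z=3) = 3/208
Total weight = 1/26 + 3/208 = 11/208
P(Z=2 | obs) = 1/26 / 11/208 = 8/11
P(Z=3 | obs) = 3/208 / 11/208 = 3/11

P(Z = 3 | obs) = 3/11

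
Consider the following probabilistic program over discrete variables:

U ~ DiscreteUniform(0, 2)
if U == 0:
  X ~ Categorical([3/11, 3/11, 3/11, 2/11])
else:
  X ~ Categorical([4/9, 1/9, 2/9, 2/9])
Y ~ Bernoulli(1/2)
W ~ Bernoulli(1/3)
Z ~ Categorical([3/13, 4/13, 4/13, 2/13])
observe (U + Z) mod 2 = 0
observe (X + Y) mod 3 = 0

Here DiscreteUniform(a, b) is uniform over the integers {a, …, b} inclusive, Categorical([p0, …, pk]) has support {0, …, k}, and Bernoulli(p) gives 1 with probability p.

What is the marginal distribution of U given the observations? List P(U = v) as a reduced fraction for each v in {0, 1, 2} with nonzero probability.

Enumerate traces; 36 have nonzero weight after conditioning:
  (U=0, X=0, Y=0, W=0, Z=0) weight 1/143
  (U=0, X=0, Y=0, W=0, Z=2) weight 4/429
  (U=0, X=0, Y=0, W=1, Z=0) weight 1/286
  (U=0, X=0, Y=0, W=1, Z=2) weight 2/429
  (U=0, X=2, Y=1, W=0, Z=0) weight 1/143
  (U=0, X=2, Y=1, W=0, Z=2) weight 4/429
  (U=0, X=2, Y=1, W=1, Z=0) weight 1/286
  (U=0, X=2, Y=1, W=1, Z=2) weight 2/429
  (U=1, X=0, Y=0, W=0, Z=1) weight 16/1053
  (U=2, X=0, Y=0, W=0, Z=0) weight 4/351
  … 26 more
Group by U:
  weight(U=0) = 28/429
  weight(U=1) = 8/117
  weight(U=2) = 28/351
Total weight = 28/429 + 8/117 + 28/351 = 824/3861
P(U=0 | obs) = 28/429 / 824/3861 = 63/206
P(U=1 | obs) = 8/117 / 824/3861 = 33/103
P(U=2 | obs) = 28/351 / 824/3861 = 77/206

P(U=0) = 63/206, P(U=1) = 33/103, P(U=2) = 77/206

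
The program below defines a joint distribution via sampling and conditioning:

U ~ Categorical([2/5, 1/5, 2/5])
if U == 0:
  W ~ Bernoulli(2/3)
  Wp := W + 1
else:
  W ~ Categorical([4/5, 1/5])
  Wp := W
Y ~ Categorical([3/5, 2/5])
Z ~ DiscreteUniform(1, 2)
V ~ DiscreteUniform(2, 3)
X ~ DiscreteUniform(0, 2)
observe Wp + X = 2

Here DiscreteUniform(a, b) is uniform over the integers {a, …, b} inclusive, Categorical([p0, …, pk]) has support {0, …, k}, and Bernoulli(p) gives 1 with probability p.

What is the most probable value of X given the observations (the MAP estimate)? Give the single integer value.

Enumerate traces; 48 have nonzero weight after conditioning:
  (U=0, W=0, Y=0, Z=1, V=2, X=1) weight 1/150
  (U=0, W=0, Y=0, Z=1, V=3, X=1) weight 1/150
  (U=0, W=0, Y=0, Z=2, V=2, X=1) weight 1/150
  (U=0, W=0, Y=0, Z=2, V=3, X=1) weight 1/150
  (U=0, W=0, Y=1, Z=1, V=2, X=1) weight 1/225
  (U=0, W=0, Y=1, Z=1, V=3, X=1) weight 1/225
  (U=0, W=0, Y=1, Z=2, V=2, X=1) weight 1/225
  (U=0, W=0, Y=1, Z=2, V=3, X=1) weight 1/225
  (U=0, W=1, Y=0, Z=1, V=2, X=0) weight 1/75
  (U=1, W=0, Y=0, Z=1, V=2, X=2) weight 1/125
  … 38 more
Group by X:
  weight(X=0) = 4/45
  weight(X=1) = 19/225
  weight(X=2) = 4/25
Total weight = 4/45 + 19/225 + 4/25 = 1/3
P(X=0 | obs) = 4/45 / 1/3 = 4/15
P(X=1 | obs) = 19/225 / 1/3 = 19/75
P(X=2 | obs) = 4/25 / 1/3 = 12/25
argmax = 2

argmax_v P(X = v | obs) = 2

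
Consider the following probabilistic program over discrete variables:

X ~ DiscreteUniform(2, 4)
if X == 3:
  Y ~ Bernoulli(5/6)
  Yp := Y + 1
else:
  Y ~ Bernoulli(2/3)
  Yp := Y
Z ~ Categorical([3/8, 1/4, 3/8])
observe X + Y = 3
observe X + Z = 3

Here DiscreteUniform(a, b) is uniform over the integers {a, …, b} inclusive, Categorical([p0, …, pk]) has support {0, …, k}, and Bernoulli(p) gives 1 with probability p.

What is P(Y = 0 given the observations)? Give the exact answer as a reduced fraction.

Enumerate traces; 2 have nonzero weight after conditioning:
  (X=2, Y=1, Z=1) weight 1/18
  (X=3, Y=0, Z=0) weight 1/48
Group by Y:
  weight(Y=0) = 1/48
  weight(Y=1) = 1/18
Total weight = 1/48 + 1/18 = 11/144
P(Y=0 | obs) = 1/48 / 11/144 = 3/11
P(Y=1 | obs) = 1/18 / 11/144 = 8/11

P(Y = 0 | obs) = 3/11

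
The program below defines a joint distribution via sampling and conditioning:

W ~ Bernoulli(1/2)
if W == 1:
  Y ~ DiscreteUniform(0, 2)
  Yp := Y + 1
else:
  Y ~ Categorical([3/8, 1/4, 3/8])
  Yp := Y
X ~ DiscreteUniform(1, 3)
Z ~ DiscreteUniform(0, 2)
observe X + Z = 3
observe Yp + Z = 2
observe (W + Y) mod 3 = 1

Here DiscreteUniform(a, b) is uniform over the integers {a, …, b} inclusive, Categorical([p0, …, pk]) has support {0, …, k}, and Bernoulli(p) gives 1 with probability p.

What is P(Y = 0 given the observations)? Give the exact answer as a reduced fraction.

P(Y = 0 | obs) = 4/7

Enumerate traces; 2 have nonzero weight after conditioning:
  (W=0, Y=1, X=2, Z=1) weight 1/72
  (W=1, Y=0, X=2, Z=1) weight 1/54
Group by Y:
  weight(Y=0) = 1/54
  weight(Y=1) = 1/72
Total weight = 1/54 + 1/72 = 7/216
P(Y=0 | obs) = 1/54 / 7/216 = 4/7
P(Y=1 | obs) = 1/72 / 7/216 = 3/7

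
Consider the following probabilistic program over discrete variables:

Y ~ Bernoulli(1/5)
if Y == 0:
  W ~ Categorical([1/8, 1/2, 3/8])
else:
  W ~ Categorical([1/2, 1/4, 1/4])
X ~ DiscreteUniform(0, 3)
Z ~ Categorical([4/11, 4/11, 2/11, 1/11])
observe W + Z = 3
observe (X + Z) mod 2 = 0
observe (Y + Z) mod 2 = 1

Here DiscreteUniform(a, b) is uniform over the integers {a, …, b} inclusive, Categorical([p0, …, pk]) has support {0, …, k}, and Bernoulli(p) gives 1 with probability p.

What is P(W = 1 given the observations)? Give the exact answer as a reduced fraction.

P(W = 1 | obs) = 1/14

Enumerate traces; 6 have nonzero weight after conditioning:
  (Y=0, W=0, X=1, Z=3) weight 1/440
  (Y=0, W=0, X=3, Z=3) weight 1/440
  (Y=0, W=2, X=1, Z=1) weight 3/110
  (Y=0, W=2, X=3, Z=1) weight 3/110
  (Y=1, W=1, X=0, Z=2) weight 1/440
  (Y=1, W=1, X=2, Z=2) weight 1/440
Group by W:
  weight(W=0) = 1/220
  weight(W=1) = 1/220
  weight(W=2) = 3/55
Total weight = 1/220 + 1/220 + 3/55 = 7/110
P(W=0 | obs) = 1/220 / 7/110 = 1/14
P(W=1 | obs) = 1/220 / 7/110 = 1/14
P(W=2 | obs) = 3/55 / 7/110 = 6/7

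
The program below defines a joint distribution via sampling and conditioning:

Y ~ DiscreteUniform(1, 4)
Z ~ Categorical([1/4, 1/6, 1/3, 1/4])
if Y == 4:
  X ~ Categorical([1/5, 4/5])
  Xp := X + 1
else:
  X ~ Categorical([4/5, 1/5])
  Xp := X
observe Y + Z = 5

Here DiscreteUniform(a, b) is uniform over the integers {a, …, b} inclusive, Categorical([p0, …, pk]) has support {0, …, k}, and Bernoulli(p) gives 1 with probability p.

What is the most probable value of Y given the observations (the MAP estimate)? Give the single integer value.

argmax_v P(Y = v | obs) = 3

Enumerate traces; 6 have nonzero weight after conditioning:
  (Y=2, Z=3, X=0) weight 1/20
  (Y=2, Z=3, X=1) weight 1/80
  (Y=3, Z=2, X=0) weight 1/15
  (Y=3, Z=2, X=1) weight 1/60
  (Y=4, Z=1, X=0) weight 1/120
  (Y=4, Z=1, X=1) weight 1/30
Group by Y:
  weight(Y=2) = 1/16
  weight(Y=3) = 1/12
  weight(Y=4) = 1/24
Total weight = 1/16 + 1/12 + 1/24 = 3/16
P(Y=2 | obs) = 1/16 / 3/16 = 1/3
P(Y=3 | obs) = 1/12 / 3/16 = 4/9
P(Y=4 | obs) = 1/24 / 3/16 = 2/9
argmax = 3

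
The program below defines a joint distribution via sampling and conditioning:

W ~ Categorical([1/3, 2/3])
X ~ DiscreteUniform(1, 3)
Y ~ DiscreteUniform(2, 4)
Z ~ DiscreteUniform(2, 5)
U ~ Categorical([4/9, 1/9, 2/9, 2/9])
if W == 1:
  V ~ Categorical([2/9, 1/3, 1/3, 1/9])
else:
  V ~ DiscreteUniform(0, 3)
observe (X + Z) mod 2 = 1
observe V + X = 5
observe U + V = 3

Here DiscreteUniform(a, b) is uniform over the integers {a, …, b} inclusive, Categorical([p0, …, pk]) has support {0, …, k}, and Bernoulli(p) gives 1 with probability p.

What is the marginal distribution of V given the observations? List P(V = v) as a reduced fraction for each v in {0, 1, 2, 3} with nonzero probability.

P(V=2) = 33/101, P(V=3) = 68/101

Enumerate traces; 24 have nonzero weight after conditioning:
  (W=0, X=2, Y=2, Z=3, U=0, V=3) weight 1/972
  (W=0, X=2, Y=2, Z=5, U=0, V=3) weight 1/972
  (W=0, X=2, Y=3, Z=3, U=0, V=3) weight 1/972
  (W=0, X=2, Y=3, Z=5, U=0, V=3) weight 1/972
  (W=0, X=2, Y=4, Z=3, U=0, V=3) weight 1/972
  (W=0, X=2, Y=4, Z=5, U=0, V=3) weight 1/972
  (W=0, X=3, Y=2, Z=2, U=1, V=2) weight 1/3888
  (W=0, X=3, Y=2, Z=4, U=1, V=2) weight 1/3888
  … 16 more
Group by V:
  weight(V=2) = 11/1944
  weight(V=3) = 17/1458
Total weight = 11/1944 + 17/1458 = 101/5832
P(V=2 | obs) = 11/1944 / 101/5832 = 33/101
P(V=3 | obs) = 17/1458 / 101/5832 = 68/101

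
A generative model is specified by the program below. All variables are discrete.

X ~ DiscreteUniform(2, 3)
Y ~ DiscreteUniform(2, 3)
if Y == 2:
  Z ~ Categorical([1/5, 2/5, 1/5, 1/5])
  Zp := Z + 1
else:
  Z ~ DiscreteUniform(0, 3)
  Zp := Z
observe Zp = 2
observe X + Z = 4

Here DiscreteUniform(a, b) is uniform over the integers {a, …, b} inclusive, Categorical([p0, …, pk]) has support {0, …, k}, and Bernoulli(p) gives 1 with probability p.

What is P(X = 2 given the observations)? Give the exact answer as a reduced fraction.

Enumerate traces; 2 have nonzero weight after conditioning:
  (X=2, Y=3, Z=2) weight 1/16
  (X=3, Y=2, Z=1) weight 1/10
Group by X:
  weight(X=2) = 1/16
  weight(X=3) = 1/10
Total weight = 1/16 + 1/10 = 13/80
P(X=2 | obs) = 1/16 / 13/80 = 5/13
P(X=3 | obs) = 1/10 / 13/80 = 8/13

P(X = 2 | obs) = 5/13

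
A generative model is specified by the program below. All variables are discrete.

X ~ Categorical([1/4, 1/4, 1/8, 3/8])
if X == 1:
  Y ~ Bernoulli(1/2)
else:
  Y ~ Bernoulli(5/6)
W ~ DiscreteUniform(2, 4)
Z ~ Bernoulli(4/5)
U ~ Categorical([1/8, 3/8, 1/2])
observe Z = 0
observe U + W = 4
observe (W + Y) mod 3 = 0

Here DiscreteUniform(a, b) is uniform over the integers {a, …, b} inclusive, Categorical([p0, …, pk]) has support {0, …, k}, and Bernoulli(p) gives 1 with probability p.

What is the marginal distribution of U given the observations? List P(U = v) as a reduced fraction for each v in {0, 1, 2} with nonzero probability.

Enumerate traces; 8 have nonzero weight after conditioning:
  (X=0, Y=0, W=3, Z=0, U=1) weight 1/960
  (X=0, Y=1, W=2, Z=0, U=2) weight 1/144
  (X=1, Y=0, W=3, Z=0, U=1) weight 1/320
  (X=1, Y=1, W=2, Z=0, U=2) weight 1/240
  (X=2, Y=0, W=3, Z=0, U=1) weight 1/1920
  (X=2, Y=1, W=2, Z=0, U=2) weight 1/288
  (X=3, Y=0, W=3, Z=0, U=1) weight 1/640
  (X=3, Y=1, W=2, Z=0, U=2) weight 1/96
Group by U:
  weight(U=1) = 1/160
  weight(U=2) = 1/40
Total weight = 1/160 + 1/40 = 1/32
P(U=1 | obs) = 1/160 / 1/32 = 1/5
P(U=2 | obs) = 1/40 / 1/32 = 4/5

P(U=1) = 1/5, P(U=2) = 4/5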